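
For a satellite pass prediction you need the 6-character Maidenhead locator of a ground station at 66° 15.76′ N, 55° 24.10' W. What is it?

GP26hg

Add 180° to longitude and 90° to latitude: 124.5983, 156.2627.
Field: 124.5983/20 → 6 → G, 156.2627/10 → 15 → P; chars GP.
Square: 4.5983/2 → 2, 6.2627/1 → 6; chars 26.
Subsquare: 0.5983/0.0833333 → 7 → h, 0.2627/0.0416667 → 6 → g; chars hg.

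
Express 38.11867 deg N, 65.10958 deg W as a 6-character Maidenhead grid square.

FM78kc

Offset from 180°W / 90°S: lon 114.8904°, lat 128.1187°.
Field (20°×10°, letters A–R): lon ⌊114.8904/20⌋ = 5 → F; lat ⌊128.1187/10⌋ = 12 → M.
Square (2°×1°, digits 0–9): lon ⌊14.8904/2⌋ = 7; lat ⌊8.1187/1⌋ = 8.
Subsquare (5′×2.5′, letters a–x): lon ⌊0.8904/0.0833333⌋ = 10 → k; lat ⌊0.1187/0.0416667⌋ = 2 → c.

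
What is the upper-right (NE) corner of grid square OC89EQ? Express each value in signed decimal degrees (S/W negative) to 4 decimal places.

Field O=14, C=2: +14·20° lon, +2·10° lat → SW at lon 100°, lat -70°.
Square 8, 9: +8·2° lon, +9·1° lat → SW at lon 116°, lat -61°.
Subsquare e=4, q=16: +4·0.0833333° lon, +16·0.0416667° lat → SW at lon 116.333°, lat -60.3333°.
Cell spans 0.0833333° lon × 0.0416667° lat. NE corner is SW corner plus one full cell.
latitude -60.2917, longitude 116.4167.

-60.2917, 116.4167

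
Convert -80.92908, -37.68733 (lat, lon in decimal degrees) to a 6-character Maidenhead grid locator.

HA19db

Offset from 180°W / 90°S: lon 142.3127°, lat 9.0709°.
Field: lon ⌊142.3127/20⌋ = 7 → H; lat ⌊9.0709/10⌋ = 0 → A.
Square: lon ⌊2.3127/2⌋ = 1; lat ⌊9.0709/1⌋ = 9.
Subsquare: lon ⌊0.3127/0.0833333⌋ = 3 → d; lat ⌊0.0709/0.0416667⌋ = 1 → b.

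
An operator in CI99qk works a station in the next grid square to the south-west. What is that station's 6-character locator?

CI99pj

Longitude subsquare q = 16; −1 → 15 = p.
Latitude subsquare k = 10; −1 → 9 = j.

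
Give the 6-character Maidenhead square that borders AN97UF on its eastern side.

AN97vf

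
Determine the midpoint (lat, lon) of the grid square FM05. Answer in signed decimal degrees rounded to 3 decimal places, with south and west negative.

35.500, -79.000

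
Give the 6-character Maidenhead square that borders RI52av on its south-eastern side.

Longitude subsquare a = 0; +1 → 1 = b.
Latitude subsquare v = 21; −1 → 20 = u.

RI52bu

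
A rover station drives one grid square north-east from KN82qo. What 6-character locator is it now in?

KN82rp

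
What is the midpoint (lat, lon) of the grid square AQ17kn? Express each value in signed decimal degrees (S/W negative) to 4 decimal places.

Field A=0, Q=16: +0·20° lon, +16·10° lat → SW at lon -180°, lat 70°.
Square 1, 7: +1·2° lon, +7·1° lat → SW at lon -178°, lat 77°.
Subsquare k=10, n=13: +10·0.0833333° lon, +13·0.0416667° lat → SW at lon -177.167°, lat 77.5417°.
Cell spans 0.0833333° lon × 0.0416667° lat. Centre is SW corner plus half of each.
latitude 77.5625, longitude -177.1250.

77.5625, -177.1250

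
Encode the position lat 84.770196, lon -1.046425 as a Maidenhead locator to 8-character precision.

IR94ls44

Add 180° to longitude and 90° to latitude: 178.95358, 174.77020.
Field: 178.95358/20 → 8 → I, 174.77020/10 → 17 → R; chars IR.
Square: 18.95358/2 → 9, 4.77020/1 → 4; chars 94.
Subsquare: 0.95358/0.0833333 → 11 → l, 0.77020/0.0416667 → 18 → s; chars ls.
Extended square: 0.03691/0.00833333 → 4, 0.02020/0.00416667 → 4; chars 44.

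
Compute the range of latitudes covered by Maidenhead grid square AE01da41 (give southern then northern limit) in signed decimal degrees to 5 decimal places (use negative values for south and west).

-48.99583, -48.99167

Field A=0, E=4: +0·20° lon, +4·10° lat → SW at lon -180°, lat -50°.
Square 0, 1: +0·2° lon, +1·1° lat → SW at lon -180°, lat -49°.
Subsquare d=3, a=0: +3·0.0833333° lon, +0·0.0416667° lat → SW at lon -179.75°, lat -49°.
Extended square 4, 1: +4·0.00833333° lon, +1·0.00416667° lat → SW at lon -179.717°, lat -48.9958°.
Cell spans 0.00833333° lon × 0.00416667° lat.
south -48.99583, north -48.99167.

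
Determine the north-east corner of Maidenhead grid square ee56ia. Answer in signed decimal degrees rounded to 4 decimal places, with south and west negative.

Field E=4, E=4: +4·20° lon, +4·10° lat → SW at lon -100°, lat -50°.
Square 5, 6: +5·2° lon, +6·1° lat → SW at lon -90°, lat -44°.
Subsquare i=8, a=0: +8·0.0833333° lon, +0·0.0416667° lat → SW at lon -89.3333°, lat -44°.
Cell spans 0.0833333° lon × 0.0416667° lat. NE corner is SW corner plus one full cell.
latitude -43.9583, longitude -89.2500.

-43.9583, -89.2500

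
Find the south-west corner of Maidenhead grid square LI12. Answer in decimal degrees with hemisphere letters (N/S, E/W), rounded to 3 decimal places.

8.000° S, 42.000° E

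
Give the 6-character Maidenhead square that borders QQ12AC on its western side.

QQ02xc

Longitude subsquare a = 0; −1 → -1, wraps to 23 = x, carry into square.
Longitude square 1; −1 → 0.
The latitude characters are unchanged.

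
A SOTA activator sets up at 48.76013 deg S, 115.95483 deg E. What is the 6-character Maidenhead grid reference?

Shift to the Maidenhead origin (180°W, 90°S): lon 295.9548, lat 41.2399.
Field (20°×10°, letters A–R): 295.9548/20 → 14 → O, 41.2399/10 → 4 → E; chars OE.
Square (2°×1°, digits 0–9): 15.9548/2 → 7, 1.2399/1 → 1; chars 71.
Subsquare (5′×2.5′, letters a–x): 1.9548/0.0833333 → 23 → x, 0.2399/0.0416667 → 5 → f; chars xf.

OE71xf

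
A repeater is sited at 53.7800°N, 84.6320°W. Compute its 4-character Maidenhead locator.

EO73

Offset from 180°W / 90°S: lon 95.37°, lat 143.78°.
Field (20°×10°, letters A–R): lon ⌊95.37/20⌋ = 4 → E; lat ⌊143.78/10⌋ = 14 → O.
Square (2°×1°, digits 0–9): lon ⌊15.37/2⌋ = 7; lat ⌊3.78/1⌋ = 3.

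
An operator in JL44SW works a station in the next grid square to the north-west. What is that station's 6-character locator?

JL44rx

Longitude subsquare s = 18; −1 → 17 = r.
Latitude subsquare w = 22; +1 → 23 = x.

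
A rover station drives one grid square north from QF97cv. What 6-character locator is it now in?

Latitude subsquare v = 21; +1 → 22 = w.
The longitude characters are unchanged.

QF97cw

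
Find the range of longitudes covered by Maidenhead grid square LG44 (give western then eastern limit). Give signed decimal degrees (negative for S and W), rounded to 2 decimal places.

Field L=11, G=6: +11·20° lon, +6·10° lat → SW at lon 40°, lat -30°.
Square 4, 4: +4·2° lon, +4·1° lat → SW at lon 48°, lat -26°.
Cell spans 2° lon × 1° lat.
west 48.00, east 50.00.

48.00, 50.00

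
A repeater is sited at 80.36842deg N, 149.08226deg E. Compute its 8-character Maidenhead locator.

Shift to the Maidenhead origin (180°W, 90°S): lon 329.08226, lat 170.36842.
Field: 329.08226/20 → 16 → Q, 170.36842/10 → 17 → R; chars QR.
Square: 9.08226/2 → 4, 0.36842/1 → 0; chars 40.
Subsquare: 1.08226/0.0833333 → 12 → m, 0.36842/0.0416667 → 8 → i; chars mi.
Extended square: 0.08226/0.00833333 → 9, 0.03509/0.00416667 → 8; chars 98.

QR40mi98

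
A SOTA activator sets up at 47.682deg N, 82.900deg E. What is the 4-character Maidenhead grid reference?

NN17

Add 180° to longitude and 90° to latitude: 262.90, 137.68.
Field: 262.90/20 → 13 → N, 137.68/10 → 13 → N; chars NN.
Square: 2.90/2 → 1, 7.68/1 → 7; chars 17.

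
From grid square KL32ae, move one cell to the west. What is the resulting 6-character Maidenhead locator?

KL22xe

Longitude subsquare a = 0; −1 → -1, wraps to 23 = x, carry into square.
Longitude square 3; −1 → 2.
The latitude characters are unchanged.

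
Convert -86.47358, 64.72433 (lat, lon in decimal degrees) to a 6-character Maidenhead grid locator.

Offset from 180°W / 90°S: lon 244.7243°, lat 3.5264°.
Field (20°×10°, letters A–R): 244.7243/20 → 12 → M, 3.5264/10 → 0 → A; chars MA.
Square (2°×1°, digits 0–9): 4.7243/2 → 2, 3.5264/1 → 3; chars 23.
Subsquare (5′×2.5′, letters a–x): 0.7243/0.0833333 → 8 → i, 0.5264/0.0416667 → 12 → m; chars im.

MA23im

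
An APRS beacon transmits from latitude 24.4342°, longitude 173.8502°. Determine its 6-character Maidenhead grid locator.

Shift to the Maidenhead origin (180°W, 90°S): lon 353.8502, lat 114.4342.
Field: 353.8502/20 → 17 → R, 114.4342/10 → 11 → L; chars RL.
Square: 13.8502/2 → 6, 4.4342/1 → 4; chars 64.
Subsquare: 1.8502/0.0833333 → 22 → w, 0.4342/0.0416667 → 10 → k; chars wk.

RL64wk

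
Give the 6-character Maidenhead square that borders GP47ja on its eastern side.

Longitude subsquare j = 9; +1 → 10 = k.
The latitude characters are unchanged.

GP47ka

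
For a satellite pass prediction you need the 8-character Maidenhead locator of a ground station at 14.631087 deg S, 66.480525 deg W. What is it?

FH65si28

Offset from 180°W / 90°S: lon 113.51947°, lat 75.36891°.
Field: lon ⌊113.51947/20⌋ = 5 → F; lat ⌊75.36891/10⌋ = 7 → H.
Square: lon ⌊13.51947/2⌋ = 6; lat ⌊5.36891/1⌋ = 5.
Subsquare: lon ⌊1.51947/0.0833333⌋ = 18 → s; lat ⌊0.36891/0.0416667⌋ = 8 → i.
Extended square: lon ⌊0.01947/0.00833333⌋ = 2; lat ⌊0.03558/0.00416667⌋ = 8.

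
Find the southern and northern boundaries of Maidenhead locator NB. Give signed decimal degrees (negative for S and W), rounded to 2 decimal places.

-80.00, -70.00

Field N=13, B=1: +13·20° lon, +1·10° lat → SW at lon 80°, lat -80°.
Cell spans 20° lon × 10° lat.
south -80.00, north -70.00.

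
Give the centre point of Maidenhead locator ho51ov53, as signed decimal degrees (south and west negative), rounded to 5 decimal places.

51.88958, -28.78750

Field H=7, O=14: +7·20° lon, +14·10° lat → SW at lon -40°, lat 50°.
Square 5, 1: +5·2° lon, +1·1° lat → SW at lon -30°, lat 51°.
Subsquare o=14, v=21: +14·0.0833333° lon, +21·0.0416667° lat → SW at lon -28.8333°, lat 51.875°.
Extended square 5, 3: +5·0.00833333° lon, +3·0.00416667° lat → SW at lon -28.7917°, lat 51.8875°.
Cell spans 0.00833333° lon × 0.00416667° lat. Centre is SW corner plus half of each.
latitude 51.88958, longitude -28.78750.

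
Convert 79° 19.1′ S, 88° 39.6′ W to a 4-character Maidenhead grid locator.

EB50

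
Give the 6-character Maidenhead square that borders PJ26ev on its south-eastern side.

PJ26fu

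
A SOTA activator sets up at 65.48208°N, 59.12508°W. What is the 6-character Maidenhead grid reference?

GP05kl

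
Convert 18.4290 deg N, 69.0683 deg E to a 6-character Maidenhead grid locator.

MK48mk

Offset from 180°W / 90°S: lon 249.0683°, lat 108.4290°.
Field (20°×10°, letters A–R): lon ⌊249.0683/20⌋ = 12 → M; lat ⌊108.4290/10⌋ = 10 → K.
Square (2°×1°, digits 0–9): lon ⌊9.0683/2⌋ = 4; lat ⌊8.4290/1⌋ = 8.
Subsquare (5′×2.5′, letters a–x): lon ⌊1.0683/0.0833333⌋ = 12 → m; lat ⌊0.4290/0.0416667⌋ = 10 → k.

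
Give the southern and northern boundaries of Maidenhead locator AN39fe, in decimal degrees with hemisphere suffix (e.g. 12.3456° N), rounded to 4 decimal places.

49.1667° N, 49.2083° N

Field A=0, N=13: +0·20° lon, +13·10° lat → SW at lon -180°, lat 40°.
Square 3, 9: +3·2° lon, +9·1° lat → SW at lon -174°, lat 49°.
Subsquare f=5, e=4: +5·0.0833333° lon, +4·0.0416667° lat → SW at lon -173.583°, lat 49.1667°.
Cell spans 0.0833333° lon × 0.0416667° lat.
south 49.1667° N, north 49.2083° N.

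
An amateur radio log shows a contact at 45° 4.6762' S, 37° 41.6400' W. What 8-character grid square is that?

HE14dw61

Offset from 180°W / 90°S: lon 142.30600°, lat 44.92206°.
Field: 142.30600/20 → 7 → H, 44.92206/10 → 4 → E; chars HE.
Square: 2.30600/2 → 1, 4.92206/1 → 4; chars 14.
Subsquare: 0.30600/0.0833333 → 3 → d, 0.92206/0.0416667 → 22 → w; chars dw.
Extended square: 0.05600/0.00833333 → 6, 0.00540/0.00416667 → 1; chars 61.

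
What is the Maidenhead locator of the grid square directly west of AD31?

AD21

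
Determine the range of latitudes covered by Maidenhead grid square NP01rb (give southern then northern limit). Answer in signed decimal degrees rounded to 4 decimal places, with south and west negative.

61.0417, 61.0833

Field N=13, P=15: +13·20° lon, +15·10° lat → SW at lon 80°, lat 60°.
Square 0, 1: +0·2° lon, +1·1° lat → SW at lon 80°, lat 61°.
Subsquare r=17, b=1: +17·0.0833333° lon, +1·0.0416667° lat → SW at lon 81.4167°, lat 61.0417°.
Cell spans 0.0833333° lon × 0.0416667° lat.
south 61.0417, north 61.0833.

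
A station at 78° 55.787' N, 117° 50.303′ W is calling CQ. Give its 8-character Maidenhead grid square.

Shift to the Maidenhead origin (180°W, 90°S): lon 62.16162, lat 168.92978.
Field (20°×10°, letters A–R): 62.16162/20 → 3 → D, 168.92978/10 → 16 → Q; chars DQ.
Square (2°×1°, digits 0–9): 2.16162/2 → 1, 8.92978/1 → 8; chars 18.
Subsquare (5′×2.5′, letters a–x): 0.16162/0.0833333 → 1 → b, 0.92978/0.0416667 → 22 → w; chars bw.
Extended square (30″×15″, digits 0–9): 0.07828/0.00833333 → 9, 0.01312/0.00416667 → 3; chars 93.

DQ18bw93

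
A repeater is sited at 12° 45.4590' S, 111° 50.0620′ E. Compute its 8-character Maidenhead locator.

OH57wf08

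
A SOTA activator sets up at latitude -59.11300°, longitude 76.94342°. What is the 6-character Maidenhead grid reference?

MD80lv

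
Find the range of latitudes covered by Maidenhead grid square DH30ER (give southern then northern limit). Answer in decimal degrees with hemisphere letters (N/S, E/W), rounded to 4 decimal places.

19.2917° S, 19.2500° S

Field D=3, H=7: +3·20° lon, +7·10° lat → SW at lon -120°, lat -20°.
Square 3, 0: +3·2° lon, +0·1° lat → SW at lon -114°, lat -20°.
Subsquare e=4, r=17: +4·0.0833333° lon, +17·0.0416667° lat → SW at lon -113.667°, lat -19.2917°.
Cell spans 0.0833333° lon × 0.0416667° lat.
south 19.2917° S, north 19.2500° S.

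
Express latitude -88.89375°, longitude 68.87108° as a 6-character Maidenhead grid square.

Shift to the Maidenhead origin (180°W, 90°S): lon 248.8711, lat 1.1063.
Field: lon ⌊248.8711/20⌋ = 12 → M; lat ⌊1.1063/10⌋ = 0 → A.
Square: lon ⌊8.8711/2⌋ = 4; lat ⌊1.1063/1⌋ = 1.
Subsquare: lon ⌊0.8711/0.0833333⌋ = 10 → k; lat ⌊0.1063/0.0416667⌋ = 2 → c.

MA41kc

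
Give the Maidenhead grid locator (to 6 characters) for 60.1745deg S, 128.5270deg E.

Shift to the Maidenhead origin (180°W, 90°S): lon 308.5270, lat 29.8255.
Field: lon ⌊308.5270/20⌋ = 15 → P; lat ⌊29.8255/10⌋ = 2 → C.
Square: lon ⌊8.5270/2⌋ = 4; lat ⌊9.8255/1⌋ = 9.
Subsquare: lon ⌊0.5270/0.0833333⌋ = 6 → g; lat ⌊0.8255/0.0416667⌋ = 19 → t.

PC49gt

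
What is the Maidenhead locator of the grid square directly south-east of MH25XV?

Longitude subsquare x = 23; +1 → 24, wraps to 0 = a, carry into square.
Longitude square 2; +1 → 3.
Latitude subsquare v = 21; −1 → 20 = u.

MH35au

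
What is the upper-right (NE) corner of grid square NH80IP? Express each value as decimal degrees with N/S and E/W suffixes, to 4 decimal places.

19.3333° S, 96.7500° E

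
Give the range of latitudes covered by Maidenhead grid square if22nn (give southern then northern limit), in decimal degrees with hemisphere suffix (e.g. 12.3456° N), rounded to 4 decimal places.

Field I=8, F=5: +8·20° lon, +5·10° lat → SW at lon -20°, lat -40°.
Square 2, 2: +2·2° lon, +2·1° lat → SW at lon -16°, lat -38°.
Subsquare n=13, n=13: +13·0.0833333° lon, +13·0.0416667° lat → SW at lon -14.9167°, lat -37.4583°.
Cell spans 0.0833333° lon × 0.0416667° lat.
south 37.4583° S, north 37.4167° S.

37.4583° S, 37.4167° S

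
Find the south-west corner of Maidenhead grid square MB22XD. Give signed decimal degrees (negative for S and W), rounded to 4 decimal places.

-77.8750, 65.9167

Field M=12, B=1: +12·20° lon, +1·10° lat → SW at lon 60°, lat -80°.
Square 2, 2: +2·2° lon, +2·1° lat → SW at lon 64°, lat -78°.
Subsquare x=23, d=3: +23·0.0833333° lon, +3·0.0416667° lat → SW at lon 65.9167°, lat -77.875°.
latitude -77.8750, longitude 65.9167.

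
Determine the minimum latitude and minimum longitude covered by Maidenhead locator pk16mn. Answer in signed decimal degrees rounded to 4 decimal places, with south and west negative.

Field P=15, K=10: +15·20° lon, +10·10° lat → SW at lon 120°, lat 10°.
Square 1, 6: +1·2° lon, +6·1° lat → SW at lon 122°, lat 16°.
Subsquare m=12, n=13: +12·0.0833333° lon, +13·0.0416667° lat → SW at lon 123°, lat 16.5417°.
latitude 16.5417, longitude 123.0000.

16.5417, 123.0000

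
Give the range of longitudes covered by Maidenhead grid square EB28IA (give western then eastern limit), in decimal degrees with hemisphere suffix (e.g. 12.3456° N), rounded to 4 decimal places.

Field E=4, B=1: +4·20° lon, +1·10° lat → SW at lon -100°, lat -80°.
Square 2, 8: +2·2° lon, +8·1° lat → SW at lon -96°, lat -72°.
Subsquare i=8, a=0: +8·0.0833333° lon, +0·0.0416667° lat → SW at lon -95.3333°, lat -72°.
Cell spans 0.0833333° lon × 0.0416667° lat.
west 95.3333° W, east 95.2500° W.

95.3333° W, 95.2500° W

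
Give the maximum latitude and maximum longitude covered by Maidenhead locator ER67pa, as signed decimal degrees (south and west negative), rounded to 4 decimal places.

Field E=4, R=17: +4·20° lon, +17·10° lat → SW at lon -100°, lat 80°.
Square 6, 7: +6·2° lon, +7·1° lat → SW at lon -88°, lat 87°.
Subsquare p=15, a=0: +15·0.0833333° lon, +0·0.0416667° lat → SW at lon -86.75°, lat 87°.
Cell spans 0.0833333° lon × 0.0416667° lat. NE corner is SW corner plus one full cell.
latitude 87.0417, longitude -86.6667.

87.0417, -86.6667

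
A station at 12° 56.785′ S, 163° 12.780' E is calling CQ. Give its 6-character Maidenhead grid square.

RH17ob

Shift to the Maidenhead origin (180°W, 90°S): lon 343.2130, lat 77.0536.
Field: lon ⌊343.2130/20⌋ = 17 → R; lat ⌊77.0536/10⌋ = 7 → H.
Square: lon ⌊3.2130/2⌋ = 1; lat ⌊7.0536/1⌋ = 7.
Subsquare: lon ⌊1.2130/0.0833333⌋ = 14 → o; lat ⌊0.0536/0.0416667⌋ = 1 → b.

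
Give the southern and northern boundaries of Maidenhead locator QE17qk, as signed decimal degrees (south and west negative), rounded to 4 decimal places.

-42.5833, -42.5417

Field Q=16, E=4: +16·20° lon, +4·10° lat → SW at lon 140°, lat -50°.
Square 1, 7: +1·2° lon, +7·1° lat → SW at lon 142°, lat -43°.
Subsquare q=16, k=10: +16·0.0833333° lon, +10·0.0416667° lat → SW at lon 143.333°, lat -42.5833°.
Cell spans 0.0833333° lon × 0.0416667° lat.
south -42.5833, north -42.5417.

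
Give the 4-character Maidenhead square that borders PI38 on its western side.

PI28

Longitude square 3; −1 → 2.
The latitude characters are unchanged.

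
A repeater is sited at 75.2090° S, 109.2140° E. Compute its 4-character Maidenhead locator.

Add 180° to longitude and 90° to latitude: 289.21, 14.79.
Field: 289.21/20 → 14 → O, 14.79/10 → 1 → B; chars OB.
Square: 9.21/2 → 4, 4.79/1 → 4; chars 44.

OB44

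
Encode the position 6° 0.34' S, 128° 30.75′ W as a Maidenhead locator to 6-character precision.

Offset from 180°W / 90°S: lon 51.4875°, lat 83.9943°.
Field: 51.4875/20 → 2 → C, 83.9943/10 → 8 → I; chars CI.
Square: 11.4875/2 → 5, 3.9943/1 → 3; chars 53.
Subsquare: 1.4875/0.0833333 → 17 → r, 0.9943/0.0416667 → 23 → x; chars rx.

CI53rx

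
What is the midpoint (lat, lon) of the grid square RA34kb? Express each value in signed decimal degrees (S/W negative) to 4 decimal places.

Field R=17, A=0: +17·20° lon, +0·10° lat → SW at lon 160°, lat -90°.
Square 3, 4: +3·2° lon, +4·1° lat → SW at lon 166°, lat -86°.
Subsquare k=10, b=1: +10·0.0833333° lon, +1·0.0416667° lat → SW at lon 166.833°, lat -85.9583°.
Cell spans 0.0833333° lon × 0.0416667° lat. Centre is SW corner plus half of each.
latitude -85.9375, longitude 166.8750.

-85.9375, 166.8750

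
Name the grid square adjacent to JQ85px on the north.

JQ86pa

Latitude subsquare x = 23; +1 → 24, wraps to 0 = a, carry into square.
Latitude square 5; +1 → 6.
The longitude characters are unchanged.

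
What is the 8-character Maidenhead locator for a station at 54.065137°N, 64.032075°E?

Offset from 180°W / 90°S: lon 244.03208°, lat 144.06514°.
Field: lon ⌊244.03208/20⌋ = 12 → M; lat ⌊144.06514/10⌋ = 14 → O.
Square: lon ⌊4.03208/2⌋ = 2; lat ⌊4.06514/1⌋ = 4.
Subsquare: lon ⌊0.03208/0.0833333⌋ = 0 → a; lat ⌊0.06514/0.0416667⌋ = 1 → b.
Extended square: lon ⌊0.03208/0.00833333⌋ = 3; lat ⌊0.02347/0.00416667⌋ = 5.

MO24ab35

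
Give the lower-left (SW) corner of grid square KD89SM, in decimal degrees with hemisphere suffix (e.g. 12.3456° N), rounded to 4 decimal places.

50.5000° S, 37.5000° E

Field K=10, D=3: +10·20° lon, +3·10° lat → SW at lon 20°, lat -60°.
Square 8, 9: +8·2° lon, +9·1° lat → SW at lon 36°, lat -51°.
Subsquare s=18, m=12: +18·0.0833333° lon, +12·0.0416667° lat → SW at lon 37.5°, lat -50.5°.
latitude 50.5000° S, longitude 37.5000° E.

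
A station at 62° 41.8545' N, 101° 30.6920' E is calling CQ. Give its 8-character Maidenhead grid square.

OP02sq17

Add 180° to longitude and 90° to latitude: 281.51153, 152.69758.
Field: lon ⌊281.51153/20⌋ = 14 → O; lat ⌊152.69758/10⌋ = 15 → P.
Square: lon ⌊1.51153/2⌋ = 0; lat ⌊2.69758/1⌋ = 2.
Subsquare: lon ⌊1.51153/0.0833333⌋ = 18 → s; lat ⌊0.69758/0.0416667⌋ = 16 → q.
Extended square: lon ⌊0.01153/0.00833333⌋ = 1; lat ⌊0.03091/0.00416667⌋ = 7.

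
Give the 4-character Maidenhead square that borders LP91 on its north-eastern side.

MP02

Longitude square 9; +1 → 10, wraps to 0, carry into field.
Longitude field L = 11; +1 → 12 = M.
Latitude square 1; +1 → 2.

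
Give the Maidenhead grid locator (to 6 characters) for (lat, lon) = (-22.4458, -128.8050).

CG57on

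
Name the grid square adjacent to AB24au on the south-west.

Longitude subsquare a = 0; −1 → -1, wraps to 23 = x, carry into square.
Longitude square 2; −1 → 1.
Latitude subsquare u = 20; −1 → 19 = t.

AB14xt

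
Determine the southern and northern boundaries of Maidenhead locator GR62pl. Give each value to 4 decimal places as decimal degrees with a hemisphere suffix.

82.4583° N, 82.5000° N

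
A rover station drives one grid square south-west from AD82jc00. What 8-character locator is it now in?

Longitude extended square 0; −1 → -1, wraps to 9, carry into subsquare.
Longitude subsquare j = 9; −1 → 8 = i.
Latitude extended square 0; −1 → -1, wraps to 9, carry into subsquare.
Latitude subsquare c = 2; −1 → 1 = b.

AD82ib99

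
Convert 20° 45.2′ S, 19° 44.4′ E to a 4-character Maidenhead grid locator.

JG99

Shift to the Maidenhead origin (180°W, 90°S): lon 199.74, lat 69.25.
Field (20°×10°, letters A–R): 199.74/20 → 9 → J, 69.25/10 → 6 → G; chars JG.
Square (2°×1°, digits 0–9): 19.74/2 → 9, 9.25/1 → 9; chars 99.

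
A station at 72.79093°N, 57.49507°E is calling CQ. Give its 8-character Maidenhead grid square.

LQ82rs99

Shift to the Maidenhead origin (180°W, 90°S): lon 237.49507, lat 162.79093.
Field: lon ⌊237.49507/20⌋ = 11 → L; lat ⌊162.79093/10⌋ = 16 → Q.
Square: lon ⌊17.49507/2⌋ = 8; lat ⌊2.79093/1⌋ = 2.
Subsquare: lon ⌊1.49507/0.0833333⌋ = 17 → r; lat ⌊0.79093/0.0416667⌋ = 18 → s.
Extended square: lon ⌊0.07840/0.00833333⌋ = 9; lat ⌊0.04093/0.00416667⌋ = 9.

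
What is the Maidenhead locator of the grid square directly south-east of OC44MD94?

Longitude extended square 9; +1 → 10, wraps to 0, carry into subsquare.
Longitude subsquare m = 12; +1 → 13 = n.
Latitude extended square 4; −1 → 3.

OC44nd03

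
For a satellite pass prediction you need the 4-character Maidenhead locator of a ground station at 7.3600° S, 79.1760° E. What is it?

Offset from 180°W / 90°S: lon 259.18°, lat 82.64°.
Field (20°×10°, letters A–R): lon ⌊259.18/20⌋ = 12 → M; lat ⌊82.64/10⌋ = 8 → I.
Square (2°×1°, digits 0–9): lon ⌊19.18/2⌋ = 9; lat ⌊2.64/1⌋ = 2.

MI92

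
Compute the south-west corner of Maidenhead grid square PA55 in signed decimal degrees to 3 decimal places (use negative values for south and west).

Field P=15, A=0: +15·20° lon, +0·10° lat → SW at lon 120°, lat -90°.
Square 5, 5: +5·2° lon, +5·1° lat → SW at lon 130°, lat -85°.
latitude -85.000, longitude 130.000.

-85.000, 130.000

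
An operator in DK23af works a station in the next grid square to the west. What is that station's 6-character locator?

Longitude subsquare a = 0; −1 → -1, wraps to 23 = x, carry into square.
Longitude square 2; −1 → 1.
The latitude characters are unchanged.

DK13xf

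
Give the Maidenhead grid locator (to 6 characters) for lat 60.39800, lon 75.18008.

MP70oj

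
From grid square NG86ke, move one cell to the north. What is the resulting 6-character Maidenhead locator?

NG86kf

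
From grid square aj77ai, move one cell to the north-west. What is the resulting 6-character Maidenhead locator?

Longitude subsquare a = 0; −1 → -1, wraps to 23 = x, carry into square.
Longitude square 7; −1 → 6.
Latitude subsquare i = 8; +1 → 9 = j.

AJ67xj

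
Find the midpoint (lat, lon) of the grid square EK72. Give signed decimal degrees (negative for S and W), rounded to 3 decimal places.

Field E=4, K=10: +4·20° lon, +10·10° lat → SW at lon -100°, lat 10°.
Square 7, 2: +7·2° lon, +2·1° lat → SW at lon -86°, lat 12°.
Cell spans 2° lon × 1° lat. Centre is SW corner plus half of each.
latitude 12.500, longitude -85.000.

12.500, -85.000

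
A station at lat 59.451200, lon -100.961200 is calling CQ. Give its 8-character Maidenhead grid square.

DO99mk48

Offset from 180°W / 90°S: lon 79.03880°, lat 149.45120°.
Field: 79.03880/20 → 3 → D, 149.45120/10 → 14 → O; chars DO.
Square: 19.03880/2 → 9, 9.45120/1 → 9; chars 99.
Subsquare: 1.03880/0.0833333 → 12 → m, 0.45120/0.0416667 → 10 → k; chars mk.
Extended square: 0.03880/0.00833333 → 4, 0.03453/0.00416667 → 8; chars 48.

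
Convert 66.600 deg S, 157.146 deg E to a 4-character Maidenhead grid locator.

QC83

Offset from 180°W / 90°S: lon 337.15°, lat 23.40°.
Field: lon ⌊337.15/20⌋ = 16 → Q; lat ⌊23.40/10⌋ = 2 → C.
Square: lon ⌊17.15/2⌋ = 8; lat ⌊3.40/1⌋ = 3.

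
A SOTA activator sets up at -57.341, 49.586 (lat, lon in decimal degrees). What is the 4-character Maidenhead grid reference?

Add 180° to longitude and 90° to latitude: 229.59, 32.66.
Field: lon ⌊229.59/20⌋ = 11 → L; lat ⌊32.66/10⌋ = 3 → D.
Square: lon ⌊9.59/2⌋ = 4; lat ⌊2.66/1⌋ = 2.

LD42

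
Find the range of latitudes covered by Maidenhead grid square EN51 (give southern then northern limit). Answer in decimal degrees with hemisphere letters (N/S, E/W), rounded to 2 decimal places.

41.00° N, 42.00° N

Field E=4, N=13: +4·20° lon, +13·10° lat → SW at lon -100°, lat 40°.
Square 5, 1: +5·2° lon, +1·1° lat → SW at lon -90°, lat 41°.
Cell spans 2° lon × 1° lat.
south 41.00° N, north 42.00° N.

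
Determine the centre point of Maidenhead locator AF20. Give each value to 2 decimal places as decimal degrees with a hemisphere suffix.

39.50° S, 175.00° W

Field A=0, F=5: +0·20° lon, +5·10° lat → SW at lon -180°, lat -40°.
Square 2, 0: +2·2° lon, +0·1° lat → SW at lon -176°, lat -40°.
Cell spans 2° lon × 1° lat. Centre is SW corner plus half of each.
latitude 39.50° S, longitude 175.00° W.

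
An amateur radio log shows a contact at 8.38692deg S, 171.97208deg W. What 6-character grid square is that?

AI41ao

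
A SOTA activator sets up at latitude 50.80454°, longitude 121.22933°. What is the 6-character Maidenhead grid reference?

Shift to the Maidenhead origin (180°W, 90°S): lon 301.2293, lat 140.8045.
Field: lon ⌊301.2293/20⌋ = 15 → P; lat ⌊140.8045/10⌋ = 14 → O.
Square: lon ⌊1.2293/2⌋ = 0; lat ⌊0.8045/1⌋ = 0.
Subsquare: lon ⌊1.2293/0.0833333⌋ = 14 → o; lat ⌊0.8045/0.0416667⌋ = 19 → t.

PO00ot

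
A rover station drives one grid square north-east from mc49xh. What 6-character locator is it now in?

Longitude subsquare x = 23; +1 → 24, wraps to 0 = a, carry into square.
Longitude square 4; +1 → 5.
Latitude subsquare h = 7; +1 → 8 = i.

MC59ai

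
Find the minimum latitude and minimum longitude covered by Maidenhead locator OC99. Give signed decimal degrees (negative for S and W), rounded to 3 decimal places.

-61.000, 118.000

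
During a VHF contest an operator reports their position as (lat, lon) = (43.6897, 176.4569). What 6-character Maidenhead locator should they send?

RN83fq

Offset from 180°W / 90°S: lon 356.4569°, lat 133.6897°.
Field: 356.4569/20 → 17 → R, 133.6897/10 → 13 → N; chars RN.
Square: 16.4569/2 → 8, 3.6897/1 → 3; chars 83.
Subsquare: 0.4569/0.0833333 → 5 → f, 0.6897/0.0416667 → 16 → q; chars fq.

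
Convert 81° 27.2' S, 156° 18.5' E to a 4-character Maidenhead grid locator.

Offset from 180°W / 90°S: lon 336.31°, lat 8.55°.
Field: lon ⌊336.31/20⌋ = 16 → Q; lat ⌊8.55/10⌋ = 0 → A.
Square: lon ⌊16.31/2⌋ = 8; lat ⌊8.55/1⌋ = 8.

QA88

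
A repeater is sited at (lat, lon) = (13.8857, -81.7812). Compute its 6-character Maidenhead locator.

EK93cv

Add 180° to longitude and 90° to latitude: 98.2188, 103.8857.
Field: lon ⌊98.2188/20⌋ = 4 → E; lat ⌊103.8857/10⌋ = 10 → K.
Square: lon ⌊18.2188/2⌋ = 9; lat ⌊3.8857/1⌋ = 3.
Subsquare: lon ⌊0.2188/0.0833333⌋ = 2 → c; lat ⌊0.8857/0.0416667⌋ = 21 → v.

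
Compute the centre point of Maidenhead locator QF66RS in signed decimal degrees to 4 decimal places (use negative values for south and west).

Field Q=16, F=5: +16·20° lon, +5·10° lat → SW at lon 140°, lat -40°.
Square 6, 6: +6·2° lon, +6·1° lat → SW at lon 152°, lat -34°.
Subsquare r=17, s=18: +17·0.0833333° lon, +18·0.0416667° lat → SW at lon 153.417°, lat -33.25°.
Cell spans 0.0833333° lon × 0.0416667° lat. Centre is SW corner plus half of each.
latitude -33.2292, longitude 153.4583.

-33.2292, 153.4583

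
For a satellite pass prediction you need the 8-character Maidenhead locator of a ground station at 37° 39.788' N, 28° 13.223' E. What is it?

KM47cp69

Shift to the Maidenhead origin (180°W, 90°S): lon 208.22038, lat 127.66313.
Field: 208.22038/20 → 10 → K, 127.66313/10 → 12 → M; chars KM.
Square: 8.22038/2 → 4, 7.66313/1 → 7; chars 47.
Subsquare: 0.22038/0.0833333 → 2 → c, 0.66313/0.0416667 → 15 → p; chars cp.
Extended square: 0.05372/0.00833333 → 6, 0.03813/0.00416667 → 9; chars 69.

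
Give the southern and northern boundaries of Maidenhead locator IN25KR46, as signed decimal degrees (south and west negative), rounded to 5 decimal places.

45.73333, 45.73750

Field I=8, N=13: +8·20° lon, +13·10° lat → SW at lon -20°, lat 40°.
Square 2, 5: +2·2° lon, +5·1° lat → SW at lon -16°, lat 45°.
Subsquare k=10, r=17: +10·0.0833333° lon, +17·0.0416667° lat → SW at lon -15.1667°, lat 45.7083°.
Extended square 4, 6: +4·0.00833333° lon, +6·0.00416667° lat → SW at lon -15.1333°, lat 45.7333°.
Cell spans 0.00833333° lon × 0.00416667° lat.
south 45.73333, north 45.73750.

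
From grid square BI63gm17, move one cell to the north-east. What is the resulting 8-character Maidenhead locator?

Longitude extended square 1; +1 → 2.
Latitude extended square 7; +1 → 8.

BI63gm28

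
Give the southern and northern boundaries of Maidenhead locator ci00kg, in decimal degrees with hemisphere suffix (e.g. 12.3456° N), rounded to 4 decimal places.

Field C=2, I=8: +2·20° lon, +8·10° lat → SW at lon -140°, lat -10°.
Square 0, 0: +0·2° lon, +0·1° lat → SW at lon -140°, lat -10°.
Subsquare k=10, g=6: +10·0.0833333° lon, +6·0.0416667° lat → SW at lon -139.167°, lat -9.75°.
Cell spans 0.0833333° lon × 0.0416667° lat.
south 9.7500° S, north 9.7083° S.

9.7500° S, 9.7083° S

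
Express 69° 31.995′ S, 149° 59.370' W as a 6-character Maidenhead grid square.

BC50al

Shift to the Maidenhead origin (180°W, 90°S): lon 30.0105, lat 20.4668.
Field: lon ⌊30.0105/20⌋ = 1 → B; lat ⌊20.4668/10⌋ = 2 → C.
Square: lon ⌊10.0105/2⌋ = 5; lat ⌊0.4668/1⌋ = 0.
Subsquare: lon ⌊0.0105/0.0833333⌋ = 0 → a; lat ⌊0.4668/0.0416667⌋ = 11 → l.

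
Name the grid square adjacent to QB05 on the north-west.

PB96

Longitude square 0; −1 → -1, wraps to 9, carry into field.
Longitude field Q = 16; −1 → 15 = P.
Latitude square 5; +1 → 6.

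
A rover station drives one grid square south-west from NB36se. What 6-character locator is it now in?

NB36rd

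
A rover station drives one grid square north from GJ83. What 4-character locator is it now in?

GJ84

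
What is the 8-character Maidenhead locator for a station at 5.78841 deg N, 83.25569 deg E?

Offset from 180°W / 90°S: lon 263.25569°, lat 95.78841°.
Field (20°×10°, letters A–R): 263.25569/20 → 13 → N, 95.78841/10 → 9 → J; chars NJ.
Square (2°×1°, digits 0–9): 3.25569/2 → 1, 5.78841/1 → 5; chars 15.
Subsquare (5′×2.5′, letters a–x): 1.25569/0.0833333 → 15 → p, 0.78841/0.0416667 → 18 → s; chars ps.
Extended square (30″×15″, digits 0–9): 0.00569/0.00833333 → 0, 0.03841/0.00416667 → 9; chars 09.

NJ15ps09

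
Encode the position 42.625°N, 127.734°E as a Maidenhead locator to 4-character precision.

PN32

Offset from 180°W / 90°S: lon 307.73°, lat 132.62°.
Field (20°×10°, letters A–R): 307.73/20 → 15 → P, 132.62/10 → 13 → N; chars PN.
Square (2°×1°, digits 0–9): 7.73/2 → 3, 2.62/1 → 2; chars 32.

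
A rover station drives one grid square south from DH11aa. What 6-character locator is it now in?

DH10ax

Latitude subsquare a = 0; −1 → -1, wraps to 23 = x, carry into square.
Latitude square 1; −1 → 0.
The longitude characters are unchanged.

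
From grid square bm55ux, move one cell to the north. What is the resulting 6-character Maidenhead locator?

BM56ua

Latitude subsquare x = 23; +1 → 24, wraps to 0 = a, carry into square.
Latitude square 5; +1 → 6.
The longitude characters are unchanged.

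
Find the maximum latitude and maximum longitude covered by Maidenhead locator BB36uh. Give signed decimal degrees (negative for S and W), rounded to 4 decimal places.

-73.6667, -152.2500

Field B=1, B=1: +1·20° lon, +1·10° lat → SW at lon -160°, lat -80°.
Square 3, 6: +3·2° lon, +6·1° lat → SW at lon -154°, lat -74°.
Subsquare u=20, h=7: +20·0.0833333° lon, +7·0.0416667° lat → SW at lon -152.333°, lat -73.7083°.
Cell spans 0.0833333° lon × 0.0416667° lat. NE corner is SW corner plus one full cell.
latitude -73.6667, longitude -152.2500.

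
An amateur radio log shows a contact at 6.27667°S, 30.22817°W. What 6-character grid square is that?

HI43vr

Offset from 180°W / 90°S: lon 149.7718°, lat 83.7233°.
Field (20°×10°, letters A–R): 149.7718/20 → 7 → H, 83.7233/10 → 8 → I; chars HI.
Square (2°×1°, digits 0–9): 9.7718/2 → 4, 3.7233/1 → 3; chars 43.
Subsquare (5′×2.5′, letters a–x): 1.7718/0.0833333 → 21 → v, 0.7233/0.0416667 → 17 → r; chars vr.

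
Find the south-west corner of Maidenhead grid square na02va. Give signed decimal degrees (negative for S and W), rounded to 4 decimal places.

Field N=13, A=0: +13·20° lon, +0·10° lat → SW at lon 80°, lat -90°.
Square 0, 2: +0·2° lon, +2·1° lat → SW at lon 80°, lat -88°.
Subsquare v=21, a=0: +21·0.0833333° lon, +0·0.0416667° lat → SW at lon 81.75°, lat -88°.
latitude -88.0000, longitude 81.7500.

-88.0000, 81.7500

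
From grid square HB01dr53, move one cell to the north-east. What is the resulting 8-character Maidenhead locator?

HB01dr64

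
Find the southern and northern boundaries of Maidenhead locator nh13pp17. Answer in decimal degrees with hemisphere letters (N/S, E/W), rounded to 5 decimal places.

16.34583° S, 16.34167° S

Field N=13, H=7: +13·20° lon, +7·10° lat → SW at lon 80°, lat -20°.
Square 1, 3: +1·2° lon, +3·1° lat → SW at lon 82°, lat -17°.
Subsquare p=15, p=15: +15·0.0833333° lon, +15·0.0416667° lat → SW at lon 83.25°, lat -16.375°.
Extended square 1, 7: +1·0.00833333° lon, +7·0.00416667° lat → SW at lon 83.2583°, lat -16.3458°.
Cell spans 0.00833333° lon × 0.00416667° lat.
south 16.34583° S, north 16.34167° S.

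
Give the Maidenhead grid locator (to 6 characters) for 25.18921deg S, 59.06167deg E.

Shift to the Maidenhead origin (180°W, 90°S): lon 239.0617, lat 64.8108.
Field: lon ⌊239.0617/20⌋ = 11 → L; lat ⌊64.8108/10⌋ = 6 → G.
Square: lon ⌊19.0617/2⌋ = 9; lat ⌊4.8108/1⌋ = 4.
Subsquare: lon ⌊1.0617/0.0833333⌋ = 12 → m; lat ⌊0.8108/0.0416667⌋ = 19 → t.

LG94mt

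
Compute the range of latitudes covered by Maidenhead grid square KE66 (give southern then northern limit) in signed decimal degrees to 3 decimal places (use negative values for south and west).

Field K=10, E=4: +10·20° lon, +4·10° lat → SW at lon 20°, lat -50°.
Square 6, 6: +6·2° lon, +6·1° lat → SW at lon 32°, lat -44°.
Cell spans 2° lon × 1° lat.
south -44.000, north -43.000.

-44.000, -43.000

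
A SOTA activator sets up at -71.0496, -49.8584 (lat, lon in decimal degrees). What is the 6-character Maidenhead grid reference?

Add 180° to longitude and 90° to latitude: 130.1416, 18.9504.
Field (20°×10°, letters A–R): lon ⌊130.1416/20⌋ = 6 → G; lat ⌊18.9504/10⌋ = 1 → B.
Square (2°×1°, digits 0–9): lon ⌊10.1416/2⌋ = 5; lat ⌊8.9504/1⌋ = 8.
Subsquare (5′×2.5′, letters a–x): lon ⌊0.1416/0.0833333⌋ = 1 → b; lat ⌊0.9504/0.0416667⌋ = 22 → w.

GB58bw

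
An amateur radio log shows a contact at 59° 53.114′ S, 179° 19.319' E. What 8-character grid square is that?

RD90pc87

Offset from 180°W / 90°S: lon 359.32198°, lat 30.11477°.
Field: lon ⌊359.32198/20⌋ = 17 → R; lat ⌊30.11477/10⌋ = 3 → D.
Square: lon ⌊19.32198/2⌋ = 9; lat ⌊0.11477/1⌋ = 0.
Subsquare: lon ⌊1.32198/0.0833333⌋ = 15 → p; lat ⌊0.11477/0.0416667⌋ = 2 → c.
Extended square: lon ⌊0.07198/0.00833333⌋ = 8; lat ⌊0.03143/0.00416667⌋ = 7.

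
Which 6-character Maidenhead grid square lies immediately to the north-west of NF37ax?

NF28xa

Longitude subsquare a = 0; −1 → -1, wraps to 23 = x, carry into square.
Longitude square 3; −1 → 2.
Latitude subsquare x = 23; +1 → 24, wraps to 0 = a, carry into square.
Latitude square 7; +1 → 8.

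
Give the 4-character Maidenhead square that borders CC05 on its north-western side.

BC96

Longitude square 0; −1 → -1, wraps to 9, carry into field.
Longitude field C = 2; −1 → 1 = B.
Latitude square 5; +1 → 6.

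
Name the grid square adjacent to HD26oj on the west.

HD26nj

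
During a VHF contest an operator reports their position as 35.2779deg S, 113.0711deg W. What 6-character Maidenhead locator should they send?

DF34lr

Shift to the Maidenhead origin (180°W, 90°S): lon 66.9289, lat 54.7221.
Field: lon ⌊66.9289/20⌋ = 3 → D; lat ⌊54.7221/10⌋ = 5 → F.
Square: lon ⌊6.9289/2⌋ = 3; lat ⌊4.7221/1⌋ = 4.
Subsquare: lon ⌊0.9289/0.0833333⌋ = 11 → l; lat ⌊0.7221/0.0416667⌋ = 17 → r.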